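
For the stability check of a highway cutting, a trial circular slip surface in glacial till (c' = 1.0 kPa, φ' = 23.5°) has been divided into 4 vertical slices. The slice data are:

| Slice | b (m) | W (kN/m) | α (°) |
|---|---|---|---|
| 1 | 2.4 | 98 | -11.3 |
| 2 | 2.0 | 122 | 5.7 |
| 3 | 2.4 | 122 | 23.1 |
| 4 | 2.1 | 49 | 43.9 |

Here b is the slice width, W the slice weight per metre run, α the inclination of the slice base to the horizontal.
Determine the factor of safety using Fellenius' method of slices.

FS = 2.26

Ordinary method of slices: FS = Σ[c'·Δl_i + (W_i cosα_i)·tanφ'] / Σ W_i sinα_i, with Δl_i = b_i / cosα_i.
Slice 1: Δl = 2.4/cos(-11.3°) = 2.447 m; N'_1 = 98·cos(-11.3°) = 96.1; c'Δl = 2.45; W sinα = -19.2
Slice 2: Δl = 2.0/cos5.7° = 2.010 m; N'_2 = 122·cos5.7° = 121.4; c'Δl = 2.01; W sinα = 12.1
Slice 3: Δl = 2.4/cos23.1° = 2.609 m; N'_3 = 122·cos23.1° = 112.2; c'Δl = 2.61; W sinα = 47.9
Slice 4: Δl = 2.1/cos43.9° = 2.914 m; N'_4 = 49·cos43.9° = 35.3; c'Δl = 2.91; W sinα = 34.0
Σc'Δl = 10.0 kN/m; ΣN' = 365.0 kN/m; ΣW sinα = 74.8 kN/m
Resisting = 10.0 + 365.0·tan23.5° = 10.0 + 158.7 = 168.7 kN/m
FS = 168.7 / 74.8 = 2.257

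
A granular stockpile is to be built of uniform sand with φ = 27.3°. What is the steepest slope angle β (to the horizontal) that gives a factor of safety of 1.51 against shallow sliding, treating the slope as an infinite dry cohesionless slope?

For an infinite dry cohesionless slope FS = tanφ/tanβ, so tanβ = tanφ / FS.
tanβ = tan27.3° / 1.51 = 0.5161 / 1.51 = 0.3418
β = arctan(0.3418) = 18.87°

β = 18.9°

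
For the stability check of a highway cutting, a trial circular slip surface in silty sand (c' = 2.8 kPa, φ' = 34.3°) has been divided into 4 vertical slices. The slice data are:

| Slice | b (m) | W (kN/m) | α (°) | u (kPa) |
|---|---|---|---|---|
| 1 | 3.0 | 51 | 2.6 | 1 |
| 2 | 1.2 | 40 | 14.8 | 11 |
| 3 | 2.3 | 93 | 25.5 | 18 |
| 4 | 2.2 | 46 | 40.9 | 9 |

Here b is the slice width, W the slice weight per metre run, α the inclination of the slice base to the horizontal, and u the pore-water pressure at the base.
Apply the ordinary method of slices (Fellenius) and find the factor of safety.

Ordinary method of slices: FS = Σ[c'·Δl_i + (W_i cosα_i − u_i·Δl_i)·tanφ'] / Σ W_i sinα_i, with Δl_i = b_i / cosα_i.
Slice 1: Δl = 3.0/cos2.6° = 3.003 m; N'_1 = 51·cos2.6° − 1·3.003 = 47.9; c'Δl = 8.41; W sinα = 2.3
Slice 2: Δl = 1.2/cos14.8° = 1.241 m; N'_2 = 40·cos14.8° − 11·1.241 = 25.0; c'Δl = 3.48; W sinα = 10.2
Slice 3: Δl = 2.3/cos25.5° = 2.548 m; N'_3 = 93·cos25.5° − 18·2.548 = 38.1; c'Δl = 7.14; W sinα = 40.0
Slice 4: Δl = 2.2/cos40.9° = 2.911 m; N'_4 = 46·cos40.9° − 9·2.911 = 8.6; c'Δl = 8.15; W sinα = 30.1
Σc'Δl = 27.2 kN/m; ΣN' = 119.6 kN/m; ΣW sinα = 82.7 kN/m
Resisting = 27.2 + 119.6·tan34.3° = 27.2 + 81.6 = 108.8 kN/m
FS = 108.8 / 82.7 = 1.315

FS = 1.32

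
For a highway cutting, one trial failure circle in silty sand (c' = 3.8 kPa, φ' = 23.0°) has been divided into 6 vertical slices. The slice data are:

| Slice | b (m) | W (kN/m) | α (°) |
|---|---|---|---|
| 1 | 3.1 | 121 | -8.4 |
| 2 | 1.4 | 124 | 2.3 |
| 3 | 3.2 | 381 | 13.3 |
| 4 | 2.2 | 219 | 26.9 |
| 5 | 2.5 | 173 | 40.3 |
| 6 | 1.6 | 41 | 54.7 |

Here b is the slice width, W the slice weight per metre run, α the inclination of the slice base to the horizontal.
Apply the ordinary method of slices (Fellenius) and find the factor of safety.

Ordinary method of slices: FS = Σ[c'·Δl_i + (W_i cosα_i)·tanφ'] / Σ W_i sinα_i, with Δl_i = b_i / cosα_i.
Slice 1: Δl = 3.1/cos(-8.4°) = 3.134 m; N'_1 = 121·cos(-8.4°) = 119.7; c'Δl = 11.91; W sinα = -17.7
Slice 2: Δl = 1.4/cos2.3° = 1.401 m; N'_2 = 124·cos2.3° = 123.9; c'Δl = 5.32; W sinα = 5.0
Slice 3: Δl = 3.2/cos13.3° = 3.288 m; N'_3 = 381·cos13.3° = 370.8; c'Δl = 12.50; W sinα = 87.6
Slice 4: Δl = 2.2/cos26.9° = 2.467 m; N'_4 = 219·cos26.9° = 195.3; c'Δl = 9.37; W sinα = 99.1
Slice 5: Δl = 2.5/cos40.3° = 3.278 m; N'_5 = 173·cos40.3° = 131.9; c'Δl = 12.46; W sinα = 111.9
Slice 6: Δl = 1.6/cos54.7° = 2.769 m; N'_6 = 41·cos54.7° = 23.7; c'Δl = 10.52; W sinα = 33.5
Σc'Δl = 62.1 kN/m; ΣN' = 965.3 kN/m; ΣW sinα = 319.4 kN/m
Resisting = 62.1 + 965.3·tan23.0° = 62.1 + 409.8 = 471.8 kN/m
FS = 471.8 / 319.4 = 1.477

FS = 1.48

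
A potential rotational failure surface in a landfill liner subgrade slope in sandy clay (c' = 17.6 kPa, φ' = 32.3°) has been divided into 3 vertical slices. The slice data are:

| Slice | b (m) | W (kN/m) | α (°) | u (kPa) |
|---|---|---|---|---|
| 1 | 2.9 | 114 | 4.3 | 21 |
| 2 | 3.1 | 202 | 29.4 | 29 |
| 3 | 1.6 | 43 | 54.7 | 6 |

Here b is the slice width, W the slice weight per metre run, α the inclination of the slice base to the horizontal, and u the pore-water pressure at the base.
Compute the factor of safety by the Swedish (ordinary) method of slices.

FS = 1.73

Ordinary method of slices: FS = Σ[c'·Δl_i + (W_i cosα_i − u_i·Δl_i)·tanφ'] / Σ W_i sinα_i, with Δl_i = b_i / cosα_i.
Slice 1: Δl = 2.9/cos4.3° = 2.908 m; N'_1 = 114·cos4.3° − 21·2.908 = 52.6; c'Δl = 51.18; W sinα = 8.5
Slice 2: Δl = 3.1/cos29.4° = 3.558 m; N'_2 = 202·cos29.4° − 29·3.558 = 72.8; c'Δl = 62.63; W sinα = 99.2
Slice 3: Δl = 1.6/cos54.7° = 2.769 m; N'_3 = 43·cos54.7° − 6·2.769 = 8.2; c'Δl = 48.73; W sinα = 35.1
Σc'Δl = 162.5 kN/m; ΣN' = 133.6 kN/m; ΣW sinα = 142.8 kN/m
Resisting = 162.5 + 133.6·tan32.3° = 162.5 + 84.5 = 247.0 kN/m
FS = 247.0 / 142.8 = 1.730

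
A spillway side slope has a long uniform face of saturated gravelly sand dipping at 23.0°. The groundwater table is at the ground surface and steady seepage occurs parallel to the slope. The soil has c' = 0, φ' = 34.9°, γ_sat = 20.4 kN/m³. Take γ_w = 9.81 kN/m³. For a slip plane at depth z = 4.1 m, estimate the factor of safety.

With seepage parallel to the slope and the water table at the surface, the effective normal stress on the slip plane uses the buoyant unit weight γ' = γ_sat − γ_w while the driving shear stress uses γ_sat:
FS = [c' + γ' z cos²β tanφ'] / [γ_sat z sinβ cosβ]
(For c' = 0 this reduces to FS = (γ'/γ_sat)·tanφ'/tanβ.)
γ' = 20.4 − 9.81 = 10.59 kN/m³
Numerator = 0.0 + 10.59·4.1·cos²23.0°·tan34.9° = 0.0 + 10.59·4.1·0.8473·0.6976 = 25.665 kPa
Denominator = 20.4·4.1·sin23.0°·cos23.0° = 20.4·4.1·0.3907·0.9205 = 30.083 kPa
FS = 25.665 / 30.083 = 0.853

FS = 0.85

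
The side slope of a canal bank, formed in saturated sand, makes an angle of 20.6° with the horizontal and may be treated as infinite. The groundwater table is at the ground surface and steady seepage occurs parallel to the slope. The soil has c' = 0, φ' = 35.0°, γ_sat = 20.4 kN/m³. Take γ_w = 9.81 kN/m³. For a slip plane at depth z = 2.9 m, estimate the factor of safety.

With seepage parallel to the slope and the water table at the surface, the effective normal stress on the slip plane uses the buoyant unit weight γ' = γ_sat − γ_w while the driving shear stress uses γ_sat:
FS = [c' + γ' z cos²β tanφ'] / [γ_sat z sinβ cosβ]
(For c' = 0 this reduces to FS = (γ'/γ_sat)·tanφ'/tanβ.)
γ' = 20.4 − 9.81 = 10.59 kN/m³
Numerator = 0.0 + 10.59·2.9·cos²20.6°·tan35.0° = 0.0 + 10.59·2.9·0.8762·0.7002 = 18.842 kPa
Denominator = 20.4·2.9·sin20.6°·cos20.6° = 20.4·2.9·0.3518·0.9361 = 19.484 kPa
FS = 18.842 / 19.484 = 0.967

FS = 0.97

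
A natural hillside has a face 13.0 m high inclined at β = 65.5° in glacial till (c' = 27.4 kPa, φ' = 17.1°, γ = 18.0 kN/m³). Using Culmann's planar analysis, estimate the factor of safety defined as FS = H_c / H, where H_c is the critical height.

H_c = (4c'/γ) · sinβ cosφ' / [1 − cos(β − φ')]
    = (4·27.4/18.0) · sin65.5°·cos17.1° / [1 − cos48.4°]
    = 6.089 · 0.8697 / 0.3361 = 15.76 m
FS = H_c / H = 15.76 / 13.0 = 1.212

FS = 1.21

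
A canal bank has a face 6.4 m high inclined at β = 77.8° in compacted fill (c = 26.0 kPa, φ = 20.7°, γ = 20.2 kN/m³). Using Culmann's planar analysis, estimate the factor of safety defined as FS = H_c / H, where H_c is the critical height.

FS = 1.61

H_c = (4c/γ) · sinβ cosφ / [1 − cos(β − φ)]
    = (4·26.0/20.2) · sin77.8°·cos20.7° / [1 − cos57.1°]
    = 5.149 · 0.9143 / 0.4568 = 10.30 m
FS = H_c / H = 10.30 / 6.4 = 1.610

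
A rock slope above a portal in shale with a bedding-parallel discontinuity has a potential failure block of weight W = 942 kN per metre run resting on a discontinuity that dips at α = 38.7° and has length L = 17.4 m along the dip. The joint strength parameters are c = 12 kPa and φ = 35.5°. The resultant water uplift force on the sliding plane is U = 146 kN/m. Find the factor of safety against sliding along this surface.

Resolving the block weight along and normal to the plane and applying the Mohr–Coulomb strength on the joint:
N' = W cosα − U = 942·cos38.7° − 146 = 589.2 kN/m
Driving force T = W sinα = 942·sin38.7° = 589.0 kN/m
Resisting force R = c·L + N'·tanφ = 12·17.4 + 589.2·tan35.5° = 208.8 + 420.2 = 629.0 kN/m
FS = R / T = 629.0 / 589.0 = 1.068

FS = 1.07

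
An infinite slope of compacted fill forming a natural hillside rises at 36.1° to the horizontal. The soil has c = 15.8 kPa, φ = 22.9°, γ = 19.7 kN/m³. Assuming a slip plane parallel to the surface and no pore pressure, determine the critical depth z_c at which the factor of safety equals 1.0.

z_c = 4.00 m

Setting FS = 1.00 in FS = [c + γz cos²β tanφ] / [γz sinβ cosβ] and solving for z:
z = c / [γ cosβ (FS·sinβ − cosβ·tanφ)]
  = 15.8 / [19.7·cos36.1°·(1.00·sin36.1° − cos36.1°·tan22.9°)]
  = 15.8 / [19.7·0.8080·(1.00·0.5892 − 0.8080·0.4224)]
  = 15.8 / 3.9457 = 4.004 m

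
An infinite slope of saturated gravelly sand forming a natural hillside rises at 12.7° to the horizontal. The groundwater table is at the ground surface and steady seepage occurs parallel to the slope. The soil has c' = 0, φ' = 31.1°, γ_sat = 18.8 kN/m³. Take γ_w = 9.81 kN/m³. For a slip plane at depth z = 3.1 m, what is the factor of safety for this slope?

With seepage parallel to the slope and the water table at the surface, the effective normal stress on the slip plane uses the buoyant unit weight γ' = γ_sat − γ_w while the driving shear stress uses γ_sat:
FS = [c' + γ' z cos²β tanφ'] / [γ_sat z sinβ cosβ]
(For c' = 0 this reduces to FS = (γ'/γ_sat)·tanφ'/tanβ.)
γ' = 18.8 − 9.81 = 8.99 kN/m³
Numerator = 0.0 + 8.99·3.1·cos²12.7°·tan31.1° = 0.0 + 8.99·3.1·0.9517·0.6032 = 15.999 kPa
Denominator = 18.8·3.1·sin12.7°·cos12.7° = 18.8·3.1·0.2198·0.9755 = 12.499 kPa
FS = 15.999 / 12.499 = 1.280

FS = 1.28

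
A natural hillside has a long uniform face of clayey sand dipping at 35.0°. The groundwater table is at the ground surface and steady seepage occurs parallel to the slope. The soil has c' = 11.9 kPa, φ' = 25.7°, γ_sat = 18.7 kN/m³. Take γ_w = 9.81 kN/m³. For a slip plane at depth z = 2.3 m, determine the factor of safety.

With seepage parallel to the slope and the water table at the surface, the effective normal stress on the slip plane uses the buoyant unit weight γ' = γ_sat − γ_w while the driving shear stress uses γ_sat:
FS = [c' + γ' z cos²β tanφ'] / [γ_sat z sinβ cosβ]
γ' = 18.7 − 9.81 = 8.89 kN/m³
Numerator = 11.9 + 8.89·2.3·cos²35.0°·tan25.7° = 11.9 + 8.89·2.3·0.6710·0.4813 = 18.503 kPa
Denominator = 18.7·2.3·sin35.0°·cos35.0° = 18.7·2.3·0.5736·0.8192 = 20.208 kPa
FS = 18.503 / 20.208 = 0.916

FS = 0.92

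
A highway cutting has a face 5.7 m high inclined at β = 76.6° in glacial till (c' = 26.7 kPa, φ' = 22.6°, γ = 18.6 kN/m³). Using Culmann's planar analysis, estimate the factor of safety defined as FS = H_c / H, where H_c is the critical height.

H_c = (4c'/γ) · sinβ cosφ' / [1 − cos(β − φ')]
    = (4·26.7/18.6) · sin76.6°·cos22.6° / [1 − cos54.0°]
    = 5.742 · 0.8981 / 0.4122 = 12.51 m
FS = H_c / H = 12.51 / 5.7 = 2.195

FS = 2.19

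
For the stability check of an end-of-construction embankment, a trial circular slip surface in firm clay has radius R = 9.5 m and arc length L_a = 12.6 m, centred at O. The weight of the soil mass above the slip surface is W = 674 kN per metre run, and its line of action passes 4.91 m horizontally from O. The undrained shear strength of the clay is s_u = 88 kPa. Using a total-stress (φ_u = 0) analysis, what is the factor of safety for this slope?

Taking moments about the centre O, the resisting moment is provided by the undrained shear strength acting along the arc:
M_R = s_u·L_a·R = 88·12.60·9.5 = 10533.6 kN·m/m
M_D = W·d = 674·4.91 = 3309.3 kN·m/m
FS = M_R / M_D = 10533.6 / 3309.3 = 3.183

FS = 3.18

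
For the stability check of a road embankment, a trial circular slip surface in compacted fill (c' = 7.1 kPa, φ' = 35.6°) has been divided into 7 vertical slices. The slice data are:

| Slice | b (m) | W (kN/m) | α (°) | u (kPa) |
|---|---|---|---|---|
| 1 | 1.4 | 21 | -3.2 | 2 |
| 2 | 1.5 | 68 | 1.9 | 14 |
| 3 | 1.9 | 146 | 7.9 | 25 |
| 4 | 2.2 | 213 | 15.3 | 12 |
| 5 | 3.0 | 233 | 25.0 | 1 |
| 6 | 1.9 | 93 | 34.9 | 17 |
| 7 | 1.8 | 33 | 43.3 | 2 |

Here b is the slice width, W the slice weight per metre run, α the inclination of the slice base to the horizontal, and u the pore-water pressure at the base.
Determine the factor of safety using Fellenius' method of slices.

FS = 2.15

Ordinary method of slices: FS = Σ[c'·Δl_i + (W_i cosα_i − u_i·Δl_i)·tanφ'] / Σ W_i sinα_i, with Δl_i = b_i / cosα_i.
Slice 1: Δl = 1.4/cos(-3.2°) = 1.402 m; N'_1 = 21·cos(-3.2°) − 2·1.402 = 18.2; c'Δl = 9.96; W sinα = -1.2
Slice 2: Δl = 1.5/cos1.9° = 1.501 m; N'_2 = 68·cos1.9° − 14·1.501 = 47.0; c'Δl = 10.66; W sinα = 2.3
Slice 3: Δl = 1.9/cos7.9° = 1.918 m; N'_3 = 146·cos7.9° − 25·1.918 = 96.7; c'Δl = 13.62; W sinα = 20.1
Slice 4: Δl = 2.2/cos15.3° = 2.281 m; N'_4 = 213·cos15.3° − 12·2.281 = 178.1; c'Δl = 16.19; W sinα = 56.2
Slice 5: Δl = 3.0/cos25.0° = 3.310 m; N'_5 = 233·cos25.0° − 1·3.310 = 207.9; c'Δl = 23.50; W sinα = 98.5
Slice 6: Δl = 1.9/cos34.9° = 2.317 m; N'_6 = 93·cos34.9° − 17·2.317 = 36.9; c'Δl = 16.45; W sinα = 53.2
Slice 7: Δl = 1.8/cos43.3° = 2.473 m; N'_7 = 33·cos43.3° − 2·2.473 = 19.1; c'Δl = 17.56; W sinα = 22.6
Σc'Δl = 107.9 kN/m; ΣN' = 603.7 kN/m; ΣW sinα = 251.7 kN/m
Resisting = 107.9 + 603.7·tan35.6° = 107.9 + 432.2 = 540.1 kN/m
FS = 540.1 / 251.7 = 2.146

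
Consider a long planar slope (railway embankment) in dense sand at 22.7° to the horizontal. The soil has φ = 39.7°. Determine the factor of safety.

For a dry cohesionless infinite slope the factor of safety is FS = tanφ / tanβ.
FS = tan39.7° / tan22.7° = 0.8302 / 0.4183 = 1.985

FS = 1.98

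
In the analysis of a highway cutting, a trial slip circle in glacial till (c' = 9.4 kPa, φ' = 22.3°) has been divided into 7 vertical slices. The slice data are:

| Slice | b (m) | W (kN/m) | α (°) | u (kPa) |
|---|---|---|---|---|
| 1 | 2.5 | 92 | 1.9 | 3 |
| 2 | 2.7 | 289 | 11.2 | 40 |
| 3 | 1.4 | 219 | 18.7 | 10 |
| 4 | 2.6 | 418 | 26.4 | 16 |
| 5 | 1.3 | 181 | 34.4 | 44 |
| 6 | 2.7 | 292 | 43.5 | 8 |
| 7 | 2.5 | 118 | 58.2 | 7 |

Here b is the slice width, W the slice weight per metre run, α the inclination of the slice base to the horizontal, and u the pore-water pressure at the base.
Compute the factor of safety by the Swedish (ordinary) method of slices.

Ordinary method of slices: FS = Σ[c'·Δl_i + (W_i cosα_i − u_i·Δl_i)·tanφ'] / Σ W_i sinα_i, with Δl_i = b_i / cosα_i.
Slice 1: Δl = 2.5/cos1.9° = 2.501 m; N'_1 = 92·cos1.9° − 3·2.501 = 84.4; c'Δl = 23.51; W sinα = 3.1
Slice 2: Δl = 2.7/cos11.2° = 2.752 m; N'_2 = 289·cos11.2° − 40·2.752 = 173.4; c'Δl = 25.87; W sinα = 56.1
Slice 3: Δl = 1.4/cos18.7° = 1.478 m; N'_3 = 219·cos18.7° − 10·1.478 = 192.7; c'Δl = 13.89; W sinα = 70.2
Slice 4: Δl = 2.6/cos26.4° = 2.903 m; N'_4 = 418·cos26.4° − 16·2.903 = 328.0; c'Δl = 27.29; W sinα = 185.9
Slice 5: Δl = 1.3/cos34.4° = 1.576 m; N'_5 = 181·cos34.4° − 44·1.576 = 80.0; c'Δl = 14.81; W sinα = 102.3
Slice 6: Δl = 2.7/cos43.5° = 3.722 m; N'_6 = 292·cos43.5° − 8·3.722 = 182.0; c'Δl = 34.99; W sinα = 201.0
Slice 7: Δl = 2.5/cos58.2° = 4.744 m; N'_7 = 118·cos58.2° − 7·4.744 = 29.0; c'Δl = 44.60; W sinα = 100.3
Σc'Δl = 185.0 kN/m; ΣN' = 1069.5 kN/m; ΣW sinα = 718.8 kN/m
Resisting = 185.0 + 1069.5·tan22.3° = 185.0 + 438.6 = 623.6 kN/m
FS = 623.6 / 718.8 = 0.868

FS = 0.87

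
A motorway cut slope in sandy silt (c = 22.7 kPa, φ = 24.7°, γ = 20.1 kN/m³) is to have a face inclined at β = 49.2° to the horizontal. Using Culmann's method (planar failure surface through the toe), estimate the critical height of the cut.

H_c = 34.51 m

Culmann's analysis gives the critical failure plane at α_cr = (β + φ)/2 = (49.2 + 24.7)/2 = 37.0°, and the critical height
H_c = (4c/γ) · sinβ cosφ / [1 − cos(β − φ)]
    = (4·22.7/20.1) · sin49.2°·cos24.7° / [1 − cos(24.5°)]
    = 4.517 · 0.7570·0.9085 / [1 − 0.9100]
    = 4.517 · 0.6877 / 0.0900
    = 34.51 m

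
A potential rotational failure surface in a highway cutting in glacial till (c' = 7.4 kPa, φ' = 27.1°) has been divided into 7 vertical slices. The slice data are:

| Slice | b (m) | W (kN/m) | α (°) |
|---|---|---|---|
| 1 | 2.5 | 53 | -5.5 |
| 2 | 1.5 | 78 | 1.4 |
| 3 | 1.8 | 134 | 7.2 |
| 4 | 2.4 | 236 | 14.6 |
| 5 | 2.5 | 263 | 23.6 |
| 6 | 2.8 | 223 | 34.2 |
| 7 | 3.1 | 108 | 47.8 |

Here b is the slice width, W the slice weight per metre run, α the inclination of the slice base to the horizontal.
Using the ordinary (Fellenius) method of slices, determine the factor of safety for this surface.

FS = 1.69

Ordinary method of slices: FS = Σ[c'·Δl_i + (W_i cosα_i)·tanφ'] / Σ W_i sinα_i, with Δl_i = b_i / cosα_i.
Slice 1: Δl = 2.5/cos(-5.5°) = 2.512 m; N'_1 = 53·cos(-5.5°) = 52.8; c'Δl = 18.59; W sinα = -5.1
Slice 2: Δl = 1.5/cos1.4° = 1.500 m; N'_2 = 78·cos1.4° = 78.0; c'Δl = 11.10; W sinα = 1.9
Slice 3: Δl = 1.8/cos7.2° = 1.814 m; N'_3 = 134·cos7.2° = 132.9; c'Δl = 13.43; W sinα = 16.8
Slice 4: Δl = 2.4/cos14.6° = 2.480 m; N'_4 = 236·cos14.6° = 228.4; c'Δl = 18.35; W sinα = 59.5
Slice 5: Δl = 2.5/cos23.6° = 2.728 m; N'_5 = 263·cos23.6° = 241.0; c'Δl = 20.19; W sinα = 105.3
Slice 6: Δl = 2.8/cos34.2° = 3.385 m; N'_6 = 223·cos34.2° = 184.4; c'Δl = 25.05; W sinα = 125.3
Slice 7: Δl = 3.1/cos47.8° = 4.615 m; N'_7 = 108·cos47.8° = 72.5; c'Δl = 34.15; W sinα = 80.0
Σc'Δl = 140.9 kN/m; ΣN' = 990.0 kN/m; ΣW sinα = 383.8 kN/m
Resisting = 140.9 + 990.0·tan27.1° = 140.9 + 506.6 = 647.5 kN/m
FS = 647.5 / 383.8 = 1.687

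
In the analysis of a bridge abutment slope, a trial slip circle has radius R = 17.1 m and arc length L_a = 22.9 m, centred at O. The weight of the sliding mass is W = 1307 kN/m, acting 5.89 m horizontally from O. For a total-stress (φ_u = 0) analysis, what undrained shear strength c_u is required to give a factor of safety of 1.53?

FS = c_u·L_a·R / (W·d), so c_u = FS·W·d / (L_a·R).
c_u = 1.53·1307·5.89 / (22.90·17.1) = 11778.3 / 391.59 = 30.08 kPa

c_u = 30.1 kPa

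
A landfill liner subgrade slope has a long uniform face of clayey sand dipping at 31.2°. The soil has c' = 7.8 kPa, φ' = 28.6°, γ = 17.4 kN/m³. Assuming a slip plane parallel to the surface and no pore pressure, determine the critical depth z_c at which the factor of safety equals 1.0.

z_c = 10.14 m

Setting FS = 1.00 in FS = [c' + γz cos²β tanφ'] / [γz sinβ cosβ] and solving for z:
z = c' / [γ cosβ (FS·sinβ − cosβ·tanφ')]
  = 7.8 / [17.4·cos31.2°·(1.00·sin31.2° − cos31.2°·tan28.6°)]
  = 7.8 / [17.4·0.8554·(1.00·0.5180 − 0.8554·0.5452)]
  = 7.8 / 0.7690 = 10.143 m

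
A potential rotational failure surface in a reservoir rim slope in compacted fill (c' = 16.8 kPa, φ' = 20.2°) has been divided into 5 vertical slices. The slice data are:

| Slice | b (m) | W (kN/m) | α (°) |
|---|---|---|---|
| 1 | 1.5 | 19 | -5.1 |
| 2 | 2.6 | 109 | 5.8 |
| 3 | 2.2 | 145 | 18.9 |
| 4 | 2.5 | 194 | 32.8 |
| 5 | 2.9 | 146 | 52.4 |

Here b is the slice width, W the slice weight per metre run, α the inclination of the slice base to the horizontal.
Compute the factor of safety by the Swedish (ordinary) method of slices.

Ordinary method of slices: FS = Σ[c'·Δl_i + (W_i cosα_i)·tanφ'] / Σ W_i sinα_i, with Δl_i = b_i / cosα_i.
Slice 1: Δl = 1.5/cos(-5.1°) = 1.506 m; N'_1 = 19·cos(-5.1°) = 18.9; c'Δl = 25.30; W sinα = -1.7
Slice 2: Δl = 2.6/cos5.8° = 2.613 m; N'_2 = 109·cos5.8° = 108.4; c'Δl = 43.90; W sinα = 11.0
Slice 3: Δl = 2.2/cos18.9° = 2.325 m; N'_3 = 145·cos18.9° = 137.2; c'Δl = 39.07; W sinα = 47.0
Slice 4: Δl = 2.5/cos32.8° = 2.974 m; N'_4 = 194·cos32.8° = 163.1; c'Δl = 49.97; W sinα = 105.1
Slice 5: Δl = 2.9/cos52.4° = 4.753 m; N'_5 = 146·cos52.4° = 89.1; c'Δl = 79.85; W sinα = 115.7
Σc'Δl = 238.1 kN/m; ΣN' = 516.7 kN/m; ΣW sinα = 277.1 kN/m
Resisting = 238.1 + 516.7·tan20.2° = 238.1 + 190.1 = 428.2 kN/m
FS = 428.2 / 277.1 = 1.545

FS = 1.55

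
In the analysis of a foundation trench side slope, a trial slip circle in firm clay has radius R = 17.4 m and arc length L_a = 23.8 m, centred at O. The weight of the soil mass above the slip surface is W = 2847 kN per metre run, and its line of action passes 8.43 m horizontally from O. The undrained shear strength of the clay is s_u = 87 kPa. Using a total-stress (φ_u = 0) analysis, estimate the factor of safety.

FS = 1.50

Taking moments about the centre O, the resisting moment is provided by the undrained shear strength acting along the arc:
M_R = s_u·L_a·R = 87·23.80·17.4 = 36028.4 kN·m/m
M_D = W·d = 2847·8.43 = 24000.2 kN·m/m
FS = M_R / M_D = 36028.4 / 24000.2 = 1.501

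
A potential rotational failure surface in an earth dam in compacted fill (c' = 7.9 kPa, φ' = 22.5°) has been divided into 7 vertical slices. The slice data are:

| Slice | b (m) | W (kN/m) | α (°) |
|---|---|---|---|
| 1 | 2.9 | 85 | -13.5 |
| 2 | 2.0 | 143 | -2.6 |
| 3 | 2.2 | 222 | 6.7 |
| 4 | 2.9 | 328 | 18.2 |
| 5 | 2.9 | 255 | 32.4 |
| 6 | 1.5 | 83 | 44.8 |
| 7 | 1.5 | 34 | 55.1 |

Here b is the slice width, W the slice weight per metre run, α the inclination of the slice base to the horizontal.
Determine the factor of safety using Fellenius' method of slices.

FS = 1.79

Ordinary method of slices: FS = Σ[c'·Δl_i + (W_i cosα_i)·tanφ'] / Σ W_i sinα_i, with Δl_i = b_i / cosα_i.
Slice 1: Δl = 2.9/cos(-13.5°) = 2.982 m; N'_1 = 85·cos(-13.5°) = 82.7; c'Δl = 23.56; W sinα = -19.8
Slice 2: Δl = 2.0/cos(-2.6°) = 2.002 m; N'_2 = 143·cos(-2.6°) = 142.9; c'Δl = 15.82; W sinα = -6.5
Slice 3: Δl = 2.2/cos6.7° = 2.215 m; N'_3 = 222·cos6.7° = 220.5; c'Δl = 17.50; W sinα = 25.9
Slice 4: Δl = 2.9/cos18.2° = 3.053 m; N'_4 = 328·cos18.2° = 311.6; c'Δl = 24.12; W sinα = 102.4
Slice 5: Δl = 2.9/cos32.4° = 3.435 m; N'_5 = 255·cos32.4° = 215.3; c'Δl = 27.13; W sinα = 136.6
Slice 6: Δl = 1.5/cos44.8° = 2.114 m; N'_6 = 83·cos44.8° = 58.9; c'Δl = 16.70; W sinα = 58.5
Slice 7: Δl = 1.5/cos55.1° = 2.622 m; N'_7 = 34·cos55.1° = 19.5; c'Δl = 20.71; W sinα = 27.9
Σc'Δl = 145.5 kN/m; ΣN' = 1051.2 kN/m; ΣW sinα = 325.0 kN/m
Resisting = 145.5 + 1051.2·tan22.5° = 145.5 + 435.4 = 581.0 kN/m
FS = 581.0 / 325.0 = 1.787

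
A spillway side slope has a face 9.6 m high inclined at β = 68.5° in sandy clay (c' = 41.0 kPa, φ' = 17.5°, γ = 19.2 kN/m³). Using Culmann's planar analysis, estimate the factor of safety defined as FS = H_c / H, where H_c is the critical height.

H_c = (4c'/γ) · sinβ cosφ' / [1 − cos(β − φ')]
    = (4·41.0/19.2) · sin68.5°·cos17.5° / [1 − cos51.0°]
    = 8.542 · 0.8874 / 0.3707 = 20.45 m
FS = H_c / H = 20.45 / 9.6 = 2.130

FS = 2.13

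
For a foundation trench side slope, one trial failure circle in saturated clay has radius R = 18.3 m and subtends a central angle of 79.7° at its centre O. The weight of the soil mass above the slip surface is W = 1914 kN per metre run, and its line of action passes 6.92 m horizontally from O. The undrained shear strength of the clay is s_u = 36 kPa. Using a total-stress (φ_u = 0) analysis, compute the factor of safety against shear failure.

FS = 1.27

Taking moments about the centre O, the resisting moment is provided by the undrained shear strength acting along the arc:
Arc length L_a = R·θ = 18.3·(79.7°·π/180) = 18.3·1.3910 = 25.46 m
M_R = s_u·L_a·R = 36·25.46·18.3 = 16770.3 kN·m/m
M_D = W·d = 1914·6.92 = 13244.9 kN·m/m
FS = M_R / M_D = 16770.3 / 13244.9 = 1.266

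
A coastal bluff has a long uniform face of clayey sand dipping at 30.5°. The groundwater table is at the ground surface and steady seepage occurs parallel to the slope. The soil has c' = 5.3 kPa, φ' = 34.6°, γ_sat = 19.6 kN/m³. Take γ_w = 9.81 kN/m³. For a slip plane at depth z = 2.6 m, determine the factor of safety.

FS = 0.82

With seepage parallel to the slope and the water table at the surface, the effective normal stress on the slip plane uses the buoyant unit weight γ' = γ_sat − γ_w while the driving shear stress uses γ_sat:
FS = [c' + γ' z cos²β tanφ'] / [γ_sat z sinβ cosβ]
γ' = 19.6 − 9.81 = 9.79 kN/m³
Numerator = 5.3 + 9.79·2.6·cos²30.5°·tan34.6° = 5.3 + 9.79·2.6·0.7424·0.6899 = 18.336 kPa
Denominator = 19.6·2.6·sin30.5°·cos30.5° = 19.6·2.6·0.5075·0.8616 = 22.285 kPa
FS = 18.336 / 22.285 = 0.823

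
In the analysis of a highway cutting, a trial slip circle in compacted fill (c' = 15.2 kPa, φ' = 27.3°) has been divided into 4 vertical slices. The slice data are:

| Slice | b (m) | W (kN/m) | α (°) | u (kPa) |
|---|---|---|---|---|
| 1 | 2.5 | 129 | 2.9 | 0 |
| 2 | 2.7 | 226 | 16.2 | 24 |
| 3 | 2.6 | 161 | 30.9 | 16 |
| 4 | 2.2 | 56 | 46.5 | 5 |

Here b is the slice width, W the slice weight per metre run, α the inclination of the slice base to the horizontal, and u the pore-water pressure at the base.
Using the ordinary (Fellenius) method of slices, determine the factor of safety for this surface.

Ordinary method of slices: FS = Σ[c'·Δl_i + (W_i cosα_i − u_i·Δl_i)·tanφ'] / Σ W_i sinα_i, with Δl_i = b_i / cosα_i.
Slice 1: Δl = 2.5/cos2.9° = 2.503 m; N'_1 = 129·cos2.9° − 0·2.503 = 128.8; c'Δl = 38.05; W sinα = 6.5
Slice 2: Δl = 2.7/cos16.2° = 2.812 m; N'_2 = 226·cos16.2° − 24·2.812 = 149.5; c'Δl = 42.74; W sinα = 63.1
Slice 3: Δl = 2.6/cos30.9° = 3.030 m; N'_3 = 161·cos30.9° − 16·3.030 = 89.7; c'Δl = 46.06; W sinα = 82.7
Slice 4: Δl = 2.2/cos46.5° = 3.196 m; N'_4 = 56·cos46.5° − 5·3.196 = 22.6; c'Δl = 48.58; W sinα = 40.6
Σc'Δl = 175.4 kN/m; ΣN' = 390.6 kN/m; ΣW sinα = 192.9 kN/m
Resisting = 175.4 + 390.6·tan27.3° = 175.4 + 201.6 = 377.0 kN/m
FS = 377.0 / 192.9 = 1.955

FS = 1.95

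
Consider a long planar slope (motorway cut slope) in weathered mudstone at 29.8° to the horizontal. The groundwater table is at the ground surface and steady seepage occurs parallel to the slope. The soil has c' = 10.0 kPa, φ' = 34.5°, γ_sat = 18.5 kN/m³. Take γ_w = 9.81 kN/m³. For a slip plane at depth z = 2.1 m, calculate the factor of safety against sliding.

With seepage parallel to the slope and the water table at the surface, the effective normal stress on the slip plane uses the buoyant unit weight γ' = γ_sat − γ_w while the driving shear stress uses γ_sat:
FS = [c' + γ' z cos²β tanφ'] / [γ_sat z sinβ cosβ]
γ' = 18.5 − 9.81 = 8.69 kN/m³
Numerator = 10.0 + 8.69·2.1·cos²29.8°·tan34.5° = 10.0 + 8.69·2.1·0.7530·0.6873 = 19.444 kPa
Denominator = 18.5·2.1·sin29.8°·cos29.8° = 18.5·2.1·0.4970·0.8678 = 16.754 kPa
FS = 19.444 / 16.754 = 1.161

FS = 1.16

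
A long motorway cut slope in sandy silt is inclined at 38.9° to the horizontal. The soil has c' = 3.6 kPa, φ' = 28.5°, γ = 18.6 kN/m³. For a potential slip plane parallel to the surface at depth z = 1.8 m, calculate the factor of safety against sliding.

For an infinite slope with a slip plane parallel to the surface (no pore pressure): FS = [c' + γz cos²β tanφ'] / [γz sinβ cosβ].
γz = 18.6·1.8 = 33.48 kN/m²
Numerator = 3.6 + 33.48·cos²38.9°·tan28.5° = 3.6 + 33.48·0.6057·0.5430 = 14.610 kPa
Denominator = 33.48·sin38.9°·cos38.9° = 33.48·0.6280·0.7782 = 16.362 kPa
FS = 14.610 / 16.362 = 0.893

FS = 0.89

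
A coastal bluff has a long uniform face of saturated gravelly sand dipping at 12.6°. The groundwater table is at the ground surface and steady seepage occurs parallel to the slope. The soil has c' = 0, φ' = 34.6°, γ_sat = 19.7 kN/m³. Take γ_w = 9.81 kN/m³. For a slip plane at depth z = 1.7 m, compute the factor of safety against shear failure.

With seepage parallel to the slope and the water table at the surface, the effective normal stress on the slip plane uses the buoyant unit weight γ' = γ_sat − γ_w while the driving shear stress uses γ_sat:
FS = [c' + γ' z cos²β tanφ'] / [γ_sat z sinβ cosβ]
(For c' = 0 this reduces to FS = (γ'/γ_sat)·tanφ'/tanβ.)
γ' = 19.7 − 9.81 = 9.89 kN/m³
Numerator = 0.0 + 9.89·1.7·cos²12.6°·tan34.6° = 0.0 + 9.89·1.7·0.9524·0.6899 = 11.047 kPa
Denominator = 19.7·1.7·sin12.6°·cos12.6° = 19.7·1.7·0.2181·0.9759 = 7.130 kPa
FS = 11.047 / 7.130 = 1.549

FS = 1.55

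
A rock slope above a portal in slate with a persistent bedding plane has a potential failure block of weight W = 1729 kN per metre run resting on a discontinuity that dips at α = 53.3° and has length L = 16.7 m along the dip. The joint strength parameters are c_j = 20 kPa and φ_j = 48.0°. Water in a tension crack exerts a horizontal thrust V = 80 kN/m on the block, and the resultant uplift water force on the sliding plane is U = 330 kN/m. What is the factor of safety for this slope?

FS = 0.73

Resolving the block weight along and normal to the plane and applying the Mohr–Coulomb strength on the joint:
N' = W cosα − U − V sinα = 1729·cos53.3° − 330 − 80·sin53.3° = 639.2 kN/m
Driving force T = W sinα + V cosα = 1729·sin53.3° + 80·cos53.3° = 1434.1 kN/m
Resisting force R = c_j·L + N'·tanφ_j = 20·16.7 + 639.2·tan48.0° = 334.0 + 709.9 = 1043.9 kN/m
FS = R / T = 1043.9 / 1434.1 = 0.728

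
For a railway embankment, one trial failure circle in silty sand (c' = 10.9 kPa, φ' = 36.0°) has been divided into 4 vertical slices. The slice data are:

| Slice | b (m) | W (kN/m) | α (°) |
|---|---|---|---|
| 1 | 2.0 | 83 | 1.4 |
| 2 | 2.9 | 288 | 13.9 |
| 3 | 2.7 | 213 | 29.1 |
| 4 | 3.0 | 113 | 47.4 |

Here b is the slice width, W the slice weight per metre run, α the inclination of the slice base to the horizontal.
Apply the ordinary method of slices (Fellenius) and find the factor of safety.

FS = 2.29

Ordinary method of slices: FS = Σ[c'·Δl_i + (W_i cosα_i)·tanφ'] / Σ W_i sinα_i, with Δl_i = b_i / cosα_i.
Slice 1: Δl = 2.0/cos1.4° = 2.001 m; N'_1 = 83·cos1.4° = 83.0; c'Δl = 21.81; W sinα = 2.0
Slice 2: Δl = 2.9/cos13.9° = 2.987 m; N'_2 = 288·cos13.9° = 279.6; c'Δl = 32.56; W sinα = 69.2
Slice 3: Δl = 2.7/cos29.1° = 3.090 m; N'_3 = 213·cos29.1° = 186.1; c'Δl = 33.68; W sinα = 103.6
Slice 4: Δl = 3.0/cos47.4° = 4.432 m; N'_4 = 113·cos47.4° = 76.5; c'Δl = 48.31; W sinα = 83.2
Σc'Δl = 136.4 kN/m; ΣN' = 625.1 kN/m; ΣW sinα = 258.0 kN/m
Resisting = 136.4 + 625.1·tan36.0° = 136.4 + 454.2 = 590.6 kN/m
FS = 590.6 / 258.0 = 2.289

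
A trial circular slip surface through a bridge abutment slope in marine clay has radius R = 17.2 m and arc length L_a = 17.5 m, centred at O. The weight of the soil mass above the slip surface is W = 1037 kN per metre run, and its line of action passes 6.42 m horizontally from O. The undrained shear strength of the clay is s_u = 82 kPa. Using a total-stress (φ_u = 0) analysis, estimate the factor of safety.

FS = 3.71

Taking moments about the centre O, the resisting moment is provided by the undrained shear strength acting along the arc:
M_R = s_u·L_a·R = 82·17.50·17.2 = 24682.0 kN·m/m
M_D = W·d = 1037·6.42 = 6657.5 kN·m/m
FS = M_R / M_D = 24682.0 / 6657.5 = 3.707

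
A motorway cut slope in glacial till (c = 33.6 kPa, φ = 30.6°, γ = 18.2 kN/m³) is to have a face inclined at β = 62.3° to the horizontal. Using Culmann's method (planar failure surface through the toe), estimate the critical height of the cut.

H_c = 37.72 m

Culmann's analysis gives the critical failure plane at α_cr = (β + φ)/2 = (62.3 + 30.6)/2 = 46.5°, and the critical height
H_c = (4c/γ) · sinβ cosφ / [1 − cos(β − φ)]
    = (4·33.6/18.2) · sin62.3°·cos30.6° / [1 − cos(31.7°)]
    = 7.385 · 0.8854·0.8607 / [1 − 0.8508]
    = 7.385 · 0.7621 / 0.1492
    = 37.72 m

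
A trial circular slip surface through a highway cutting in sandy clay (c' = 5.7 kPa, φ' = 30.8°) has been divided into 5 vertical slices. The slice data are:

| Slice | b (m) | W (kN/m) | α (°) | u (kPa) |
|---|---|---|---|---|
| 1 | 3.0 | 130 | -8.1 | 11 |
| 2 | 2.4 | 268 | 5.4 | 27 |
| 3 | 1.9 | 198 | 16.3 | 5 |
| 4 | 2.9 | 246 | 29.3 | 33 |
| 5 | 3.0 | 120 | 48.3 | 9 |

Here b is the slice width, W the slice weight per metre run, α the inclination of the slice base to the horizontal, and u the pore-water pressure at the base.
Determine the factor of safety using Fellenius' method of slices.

FS = 1.68

Ordinary method of slices: FS = Σ[c'·Δl_i + (W_i cosα_i − u_i·Δl_i)·tanφ'] / Σ W_i sinα_i, with Δl_i = b_i / cosα_i.
Slice 1: Δl = 3.0/cos(-8.1°) = 3.030 m; N'_1 = 130·cos(-8.1°) − 11·3.030 = 95.4; c'Δl = 17.27; W sinα = -18.3
Slice 2: Δl = 2.4/cos5.4° = 2.411 m; N'_2 = 268·cos5.4° − 27·2.411 = 201.7; c'Δl = 13.74; W sinα = 25.2
Slice 3: Δl = 1.9/cos16.3° = 1.980 m; N'_3 = 198·cos16.3° − 5·1.980 = 180.1; c'Δl = 11.28; W sinα = 55.6
Slice 4: Δl = 2.9/cos29.3° = 3.325 m; N'_4 = 246·cos29.3° − 33·3.325 = 104.8; c'Δl = 18.95; W sinα = 120.4
Slice 5: Δl = 3.0/cos48.3° = 4.510 m; N'_5 = 120·cos48.3° − 9·4.510 = 39.2; c'Δl = 25.71; W sinα = 89.6
Σc'Δl = 87.0 kN/m; ΣN' = 621.3 kN/m; ΣW sinα = 272.5 kN/m
Resisting = 87.0 + 621.3·tan30.8° = 87.0 + 370.3 = 457.3 kN/m
FS = 457.3 / 272.5 = 1.678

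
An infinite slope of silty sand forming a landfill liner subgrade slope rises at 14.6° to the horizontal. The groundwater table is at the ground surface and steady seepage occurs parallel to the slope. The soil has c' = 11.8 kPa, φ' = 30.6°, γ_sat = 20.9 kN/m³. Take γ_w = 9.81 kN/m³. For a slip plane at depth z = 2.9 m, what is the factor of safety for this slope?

With seepage parallel to the slope and the water table at the surface, the effective normal stress on the slip plane uses the buoyant unit weight γ' = γ_sat − γ_w while the driving shear stress uses γ_sat:
FS = [c' + γ' z cos²β tanφ'] / [γ_sat z sinβ cosβ]
γ' = 20.9 − 9.81 = 11.09 kN/m³
Numerator = 11.8 + 11.09·2.9·cos²14.6°·tan30.6° = 11.8 + 11.09·2.9·0.9365·0.5914 = 29.611 kPa
Denominator = 20.9·2.9·sin14.6°·cos14.6° = 20.9·2.9·0.2521·0.9677 = 14.785 kPa
FS = 29.611 / 14.785 = 2.003

FS = 2.00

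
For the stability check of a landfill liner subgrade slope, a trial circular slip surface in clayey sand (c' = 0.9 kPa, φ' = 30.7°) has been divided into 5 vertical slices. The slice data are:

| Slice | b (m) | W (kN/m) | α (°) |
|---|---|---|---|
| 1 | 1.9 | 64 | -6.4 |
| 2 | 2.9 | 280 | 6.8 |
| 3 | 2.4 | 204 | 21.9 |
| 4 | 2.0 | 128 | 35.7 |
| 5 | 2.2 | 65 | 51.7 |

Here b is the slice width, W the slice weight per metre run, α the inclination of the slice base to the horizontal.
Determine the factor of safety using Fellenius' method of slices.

Ordinary method of slices: FS = Σ[c'·Δl_i + (W_i cosα_i)·tanφ'] / Σ W_i sinα_i, with Δl_i = b_i / cosα_i.
Slice 1: Δl = 1.9/cos(-6.4°) = 1.912 m; N'_1 = 64·cos(-6.4°) = 63.6; c'Δl = 1.72; W sinα = -7.1
Slice 2: Δl = 2.9/cos6.8° = 2.921 m; N'_2 = 280·cos6.8° = 278.0; c'Δl = 2.63; W sinα = 33.2
Slice 3: Δl = 2.4/cos21.9° = 2.587 m; N'_3 = 204·cos21.9° = 189.3; c'Δl = 2.33; W sinα = 76.1
Slice 4: Δl = 2.0/cos35.7° = 2.463 m; N'_4 = 128·cos35.7° = 103.9; c'Δl = 2.22; W sinα = 74.7
Slice 5: Δl = 2.2/cos51.7° = 3.550 m; N'_5 = 65·cos51.7° = 40.3; c'Δl = 3.19; W sinα = 51.0
Σc'Δl = 12.1 kN/m; ΣN' = 675.1 kN/m; ΣW sinα = 227.8 kN/m
Resisting = 12.1 + 675.1·tan30.7° = 12.1 + 400.9 = 413.0 kN/m
FS = 413.0 / 227.8 = 1.813

FS = 1.81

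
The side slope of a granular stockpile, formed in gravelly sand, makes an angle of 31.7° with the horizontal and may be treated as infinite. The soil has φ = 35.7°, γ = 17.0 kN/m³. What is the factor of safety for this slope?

For a dry cohesionless infinite slope the factor of safety is FS = tanφ / tanβ.
FS = tan35.7° / tan31.7° = 0.7186 / 0.6176 = 1.163

FS = 1.16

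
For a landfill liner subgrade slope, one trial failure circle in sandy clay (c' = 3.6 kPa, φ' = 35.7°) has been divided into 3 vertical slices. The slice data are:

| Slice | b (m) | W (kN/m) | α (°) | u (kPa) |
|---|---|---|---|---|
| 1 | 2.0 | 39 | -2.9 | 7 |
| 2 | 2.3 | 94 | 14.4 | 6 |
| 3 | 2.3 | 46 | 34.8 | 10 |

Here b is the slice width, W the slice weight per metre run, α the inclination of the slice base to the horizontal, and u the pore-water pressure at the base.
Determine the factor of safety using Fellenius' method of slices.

Ordinary method of slices: FS = Σ[c'·Δl_i + (W_i cosα_i − u_i·Δl_i)·tanφ'] / Σ W_i sinα_i, with Δl_i = b_i / cosα_i.
Slice 1: Δl = 2.0/cos(-2.9°) = 2.003 m; N'_1 = 39·cos(-2.9°) − 7·2.003 = 24.9; c'Δl = 7.21; W sinα = -2.0
Slice 2: Δl = 2.3/cos14.4° = 2.375 m; N'_2 = 94·cos14.4° − 6·2.375 = 76.8; c'Δl = 8.55; W sinα = 23.4
Slice 3: Δl = 2.3/cos34.8° = 2.801 m; N'_3 = 46·cos34.8° − 10·2.801 = 9.8; c'Δl = 10.08; W sinα = 26.3
Σc'Δl = 25.8 kN/m; ΣN' = 111.5 kN/m; ΣW sinα = 47.7 kN/m
Resisting = 25.8 + 111.5·tan35.7° = 25.8 + 80.1 = 106.0 kN/m
FS = 106.0 / 47.7 = 2.223

FS = 2.22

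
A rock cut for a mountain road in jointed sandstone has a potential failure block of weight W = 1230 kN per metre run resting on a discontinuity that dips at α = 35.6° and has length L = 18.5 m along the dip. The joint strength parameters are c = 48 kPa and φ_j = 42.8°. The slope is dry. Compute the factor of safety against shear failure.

FS = 2.53

Resolving the block weight along and normal to the plane and applying the Mohr–Coulomb strength on the joint:
N' = W cosα = 1230·cos35.6° = 1000.1 kN/m
Driving force T = W sinα = 1230·sin35.6° = 716.0 kN/m
Resisting force R = c·L + N'·tanφ_j = 48·18.5 + 1000.1·tan42.8° = 888.0 + 926.1 = 1814.1 kN/m
FS = R / T = 1814.1 / 716.0 = 2.534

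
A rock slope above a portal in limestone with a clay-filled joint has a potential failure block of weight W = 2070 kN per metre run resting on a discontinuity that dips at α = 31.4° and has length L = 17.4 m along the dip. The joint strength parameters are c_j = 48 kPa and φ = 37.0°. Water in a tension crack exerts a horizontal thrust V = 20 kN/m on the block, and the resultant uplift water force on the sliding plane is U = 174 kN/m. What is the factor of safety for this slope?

Resolving the block weight along and normal to the plane and applying the Mohr–Coulomb strength on the joint:
N' = W cosα − U − V sinα = 2070·cos31.4° − 174 − 20·sin31.4° = 1582.4 kN/m
Driving force T = W sinα + V cosα = 2070·sin31.4° + 20·cos31.4° = 1095.6 kN/m
Resisting force R = c_j·L + N'·tanφ = 48·17.4 + 1582.4·tan37.0° = 835.2 + 1192.4 = 2027.6 kN/m
FS = R / T = 2027.6 / 1095.6 = 1.851

FS = 1.85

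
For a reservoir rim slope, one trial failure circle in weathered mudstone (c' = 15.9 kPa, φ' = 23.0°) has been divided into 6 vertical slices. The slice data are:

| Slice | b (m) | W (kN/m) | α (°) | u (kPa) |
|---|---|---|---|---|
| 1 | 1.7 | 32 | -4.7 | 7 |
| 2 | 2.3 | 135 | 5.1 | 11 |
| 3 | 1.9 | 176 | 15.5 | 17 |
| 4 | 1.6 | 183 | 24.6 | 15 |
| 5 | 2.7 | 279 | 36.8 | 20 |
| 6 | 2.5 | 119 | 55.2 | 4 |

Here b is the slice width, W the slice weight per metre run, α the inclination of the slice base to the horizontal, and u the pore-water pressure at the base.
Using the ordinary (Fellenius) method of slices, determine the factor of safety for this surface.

Ordinary method of slices: FS = Σ[c'·Δl_i + (W_i cosα_i − u_i·Δl_i)·tanφ'] / Σ W_i sinα_i, with Δl_i = b_i / cosα_i.
Slice 1: Δl = 1.7/cos(-4.7°) = 1.706 m; N'_1 = 32·cos(-4.7°) − 7·1.706 = 20.0; c'Δl = 27.12; W sinα = -2.6
Slice 2: Δl = 2.3/cos5.1° = 2.309 m; N'_2 = 135·cos5.1° − 11·2.309 = 109.1; c'Δl = 36.72; W sinα = 12.0
Slice 3: Δl = 1.9/cos15.5° = 1.972 m; N'_3 = 176·cos15.5° − 17·1.972 = 136.1; c'Δl = 31.35; W sinα = 47.0
Slice 4: Δl = 1.6/cos24.6° = 1.760 m; N'_4 = 183·cos24.6° − 15·1.760 = 140.0; c'Δl = 27.98; W sinα = 76.2
Slice 5: Δl = 2.7/cos36.8° = 3.372 m; N'_5 = 279·cos36.8° − 20·3.372 = 156.0; c'Δl = 53.61; W sinα = 167.1
Slice 6: Δl = 2.5/cos55.2° = 4.380 m; N'_6 = 119·cos55.2° − 4·4.380 = 50.4; c'Δl = 69.65; W sinα = 97.7
Σc'Δl = 246.4 kN/m; ΣN' = 611.5 kN/m; ΣW sinα = 397.4 kN/m
Resisting = 246.4 + 611.5·tan23.0° = 246.4 + 259.5 = 506.0 kN/m
FS = 506.0 / 397.4 = 1.273

FS = 1.27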